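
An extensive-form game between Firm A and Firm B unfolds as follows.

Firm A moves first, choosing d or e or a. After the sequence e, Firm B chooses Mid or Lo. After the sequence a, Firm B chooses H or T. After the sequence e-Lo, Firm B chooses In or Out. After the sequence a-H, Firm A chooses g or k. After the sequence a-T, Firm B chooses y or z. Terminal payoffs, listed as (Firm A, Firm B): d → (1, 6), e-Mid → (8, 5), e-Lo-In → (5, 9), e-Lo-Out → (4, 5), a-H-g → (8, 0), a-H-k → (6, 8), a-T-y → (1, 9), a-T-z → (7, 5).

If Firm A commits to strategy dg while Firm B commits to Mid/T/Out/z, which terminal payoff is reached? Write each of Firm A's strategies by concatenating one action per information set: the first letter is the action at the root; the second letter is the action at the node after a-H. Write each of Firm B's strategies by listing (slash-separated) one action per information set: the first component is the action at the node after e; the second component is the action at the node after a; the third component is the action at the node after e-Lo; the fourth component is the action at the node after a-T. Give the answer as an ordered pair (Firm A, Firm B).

(1, 6)

Trace the play path from the root:
  Firm A plays d
→ terminal payoff (1, 6).
(Firm A's choice at the node after a-H is never reached on this path, so it doesn't affect the outcome.)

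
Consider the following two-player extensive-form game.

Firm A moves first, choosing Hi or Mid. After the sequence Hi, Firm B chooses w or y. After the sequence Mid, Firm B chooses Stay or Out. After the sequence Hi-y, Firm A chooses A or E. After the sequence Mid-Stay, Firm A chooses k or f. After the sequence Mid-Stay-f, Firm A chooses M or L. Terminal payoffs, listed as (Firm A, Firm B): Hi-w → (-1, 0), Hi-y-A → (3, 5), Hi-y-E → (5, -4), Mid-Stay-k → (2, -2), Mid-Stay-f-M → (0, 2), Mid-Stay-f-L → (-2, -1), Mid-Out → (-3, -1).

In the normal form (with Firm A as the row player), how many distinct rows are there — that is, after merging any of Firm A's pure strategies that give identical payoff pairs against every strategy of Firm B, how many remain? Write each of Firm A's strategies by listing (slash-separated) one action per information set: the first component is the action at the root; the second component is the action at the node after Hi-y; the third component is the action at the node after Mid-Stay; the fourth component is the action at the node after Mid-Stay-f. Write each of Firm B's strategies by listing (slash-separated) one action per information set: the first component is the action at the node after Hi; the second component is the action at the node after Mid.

5

Firm A has 16 pure strategies: Hi/A/k/M, Hi/A/k/L, Hi/A/f/M, Hi/A/f/L, Hi/E/k/M, Hi/E/k/L, Hi/E/f/M, Hi/E/f/L, Mid/A/k/M, Mid/A/k/L, Mid/A/f/M, Mid/A/f/L, Mid/E/k/M, Mid/E/k/L, Mid/E/f/M, Mid/E/f/L. Columns: w/Stay, w/Out, y/Stay, y/Out.
{Hi/A/k/M, Hi/A/k/L, Hi/A/f/M, Hi/A/f/L} → row (-1,0) (-1,0) (3,5) (3,5)
{Hi/E/k/M, Hi/E/k/L, Hi/E/f/M, Hi/E/f/L} → row (-1,0) (-1,0) (5,-4) (5,-4)
{Mid/A/k/M, Mid/A/k/L, Mid/E/k/M, Mid/E/k/L} → row (2,-2) (-3,-1) (2,-2) (-3,-1)
{Mid/A/f/M, Mid/E/f/M} → row (0,2) (-3,-1) (0,2) (-3,-1)
{Mid/A/f/L, Mid/E/f/L} → row (-2,-1) (-3,-1) (-2,-1) (-3,-1)
That's 5 distinct rows out of 16 strategies.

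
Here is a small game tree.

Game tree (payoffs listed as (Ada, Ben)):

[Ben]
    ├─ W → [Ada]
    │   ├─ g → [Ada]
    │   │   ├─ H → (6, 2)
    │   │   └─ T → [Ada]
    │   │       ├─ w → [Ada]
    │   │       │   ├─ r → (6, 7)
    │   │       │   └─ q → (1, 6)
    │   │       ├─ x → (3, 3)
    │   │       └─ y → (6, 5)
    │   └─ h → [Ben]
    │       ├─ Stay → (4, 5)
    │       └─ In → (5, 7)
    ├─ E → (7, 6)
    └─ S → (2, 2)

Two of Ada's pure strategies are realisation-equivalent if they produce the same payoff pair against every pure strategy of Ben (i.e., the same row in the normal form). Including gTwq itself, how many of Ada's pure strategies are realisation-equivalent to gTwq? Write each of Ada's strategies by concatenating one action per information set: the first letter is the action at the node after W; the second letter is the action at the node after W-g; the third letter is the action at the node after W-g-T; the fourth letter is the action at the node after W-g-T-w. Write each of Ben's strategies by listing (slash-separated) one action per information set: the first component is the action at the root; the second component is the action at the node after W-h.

1

Row for gTwq (columns W/Stay, W/In, E/Stay, E/In, S/Stay, S/In): (1,6) (1,6) (7,6) (7,6) (2,2) (2,2).
Every one of Ada's information sets is on the play path for some reply by Ben when Ada follows gTwq.
Changing the action at any of them therefore changes at least one column, so only gTwq itself gives this row.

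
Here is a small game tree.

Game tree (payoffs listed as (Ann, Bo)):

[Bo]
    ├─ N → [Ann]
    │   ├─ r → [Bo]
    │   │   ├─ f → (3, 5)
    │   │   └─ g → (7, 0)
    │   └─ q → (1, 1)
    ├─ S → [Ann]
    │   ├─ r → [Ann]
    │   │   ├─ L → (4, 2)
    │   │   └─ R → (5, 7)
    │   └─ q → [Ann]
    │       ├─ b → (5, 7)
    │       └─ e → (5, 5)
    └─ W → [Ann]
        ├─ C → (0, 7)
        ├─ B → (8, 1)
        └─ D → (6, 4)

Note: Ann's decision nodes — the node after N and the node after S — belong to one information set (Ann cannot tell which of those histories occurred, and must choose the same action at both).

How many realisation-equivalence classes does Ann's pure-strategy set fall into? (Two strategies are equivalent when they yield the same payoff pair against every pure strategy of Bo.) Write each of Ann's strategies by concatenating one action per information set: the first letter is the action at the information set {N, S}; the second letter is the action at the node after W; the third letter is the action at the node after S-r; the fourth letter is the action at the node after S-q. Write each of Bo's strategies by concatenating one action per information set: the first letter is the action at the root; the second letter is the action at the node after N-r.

12

Ann has 24 pure strategies: rCLb, rCLe, rCRb, rCRe, rBLb, rBLe, rBRb, rBRe, rDLb, rDLe, rDRb, rDRe, qCLb, qCLe, qCRb, qCRe, qBLb, qBLe, qBRb, qBRe, qDLb, qDLe, qDRb, qDRe. Columns: Nf, Ng, Sf, Sg, Wf, Wg.
{rCLb, rCLe} → row (3,5) (7,0) (4,2) (4,2) (0,7) (0,7)
{rCRb, rCRe} → row (3,5) (7,0) (5,7) (5,7) (0,7) (0,7)
{rBLb, rBLe} → row (3,5) (7,0) (4,2) (4,2) (8,1) (8,1)
{rBRb, rBRe} → row (3,5) (7,0) (5,7) (5,7) (8,1) (8,1)
{rDLb, rDLe} → row (3,5) (7,0) (4,2) (4,2) (6,4) (6,4)
{rDRb, rDRe} → row (3,5) (7,0) (5,7) (5,7) (6,4) (6,4)
{qCLb, qCRb} → row (1,1) (1,1) (5,7) (5,7) (0,7) (0,7)
{qCLe, qCRe} → row (1,1) (1,1) (5,5) (5,5) (0,7) (0,7)
{qBLb, qBRb} → row (1,1) (1,1) (5,7) (5,7) (8,1) (8,1)
{qBLe, qBRe} → row (1,1) (1,1) (5,5) (5,5) (8,1) (8,1)
{qDLb, qDRb} → row (1,1) (1,1) (5,7) (5,7) (6,4) (6,4)
{qDLe, qDRe} → row (1,1) (1,1) (5,5) (5,5) (6,4) (6,4)
That's 12 distinct rows out of 24 strategies.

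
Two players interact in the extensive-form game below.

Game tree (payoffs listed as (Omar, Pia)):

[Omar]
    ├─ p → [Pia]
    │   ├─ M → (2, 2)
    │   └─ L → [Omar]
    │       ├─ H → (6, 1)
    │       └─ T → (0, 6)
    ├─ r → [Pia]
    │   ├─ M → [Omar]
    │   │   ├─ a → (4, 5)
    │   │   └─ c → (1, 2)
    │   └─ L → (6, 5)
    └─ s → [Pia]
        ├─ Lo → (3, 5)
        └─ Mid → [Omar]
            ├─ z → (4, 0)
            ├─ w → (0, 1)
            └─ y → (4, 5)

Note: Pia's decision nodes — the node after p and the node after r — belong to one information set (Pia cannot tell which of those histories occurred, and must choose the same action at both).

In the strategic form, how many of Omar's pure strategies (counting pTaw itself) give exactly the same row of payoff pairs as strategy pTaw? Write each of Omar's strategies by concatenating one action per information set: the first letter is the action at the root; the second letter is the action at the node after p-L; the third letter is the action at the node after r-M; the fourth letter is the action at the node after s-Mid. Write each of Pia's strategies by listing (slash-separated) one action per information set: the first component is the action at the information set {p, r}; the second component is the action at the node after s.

Row for pTaw (columns M/Lo, M/Mid, L/Lo, L/Mid): (2,2) (2,2) (0,6) (0,6).
Under pTaw, Omar's choice at the node after r-M and at the node after s-Mid can never be reached regardless of what Pia does, so varying those choices leaves every outcome unchanged.
Holding the reachable choices fixed and varying the unreachable ones freely already gives 2 × 3 = 6 equivalent strategies.
No other strategy reproduces this row, so those 6 are the full class: pTaz, pTaw, pTay, pTcz, pTcw, pTcy.

6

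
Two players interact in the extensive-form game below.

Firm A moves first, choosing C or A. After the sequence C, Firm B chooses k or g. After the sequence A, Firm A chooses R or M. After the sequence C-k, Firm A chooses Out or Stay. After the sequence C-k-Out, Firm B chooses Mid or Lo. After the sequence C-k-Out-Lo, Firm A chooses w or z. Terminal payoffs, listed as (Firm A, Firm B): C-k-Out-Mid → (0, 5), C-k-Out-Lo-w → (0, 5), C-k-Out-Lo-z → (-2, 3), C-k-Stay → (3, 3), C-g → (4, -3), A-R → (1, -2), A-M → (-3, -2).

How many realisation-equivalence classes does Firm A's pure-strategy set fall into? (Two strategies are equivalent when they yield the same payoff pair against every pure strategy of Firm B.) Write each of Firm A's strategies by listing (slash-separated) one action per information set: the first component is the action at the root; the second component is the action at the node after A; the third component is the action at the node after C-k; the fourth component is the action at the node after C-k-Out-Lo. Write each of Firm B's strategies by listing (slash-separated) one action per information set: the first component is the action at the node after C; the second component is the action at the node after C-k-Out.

Firm A has 16 pure strategies: C/R/Out/w, C/R/Out/z, C/R/Stay/w, C/R/Stay/z, C/M/Out/w, C/M/Out/z, C/M/Stay/w, C/M/Stay/z, A/R/Out/w, A/R/Out/z, A/R/Stay/w, A/R/Stay/z, A/M/Out/w, A/M/Out/z, A/M/Stay/w, A/M/Stay/z. Columns: k/Mid, k/Lo, g/Mid, g/Lo.
{C/R/Out/w, C/M/Out/w} → row (0,5) (0,5) (4,-3) (4,-3)
{C/R/Out/z, C/M/Out/z} → row (0,5) (-2,3) (4,-3) (4,-3)
{C/R/Stay/w, C/R/Stay/z, C/M/Stay/w, C/M/Stay/z} → row (3,3) (3,3) (4,-3) (4,-3)
{A/R/Out/w, A/R/Out/z, A/R/Stay/w, A/R/Stay/z} → row (1,-2) (1,-2) (1,-2) (1,-2)
{A/M/Out/w, A/M/Out/z, A/M/Stay/w, A/M/Stay/z} → row (-3,-2) (-3,-2) (-3,-2) (-3,-2)
That's 5 distinct rows out of 16 strategies.

5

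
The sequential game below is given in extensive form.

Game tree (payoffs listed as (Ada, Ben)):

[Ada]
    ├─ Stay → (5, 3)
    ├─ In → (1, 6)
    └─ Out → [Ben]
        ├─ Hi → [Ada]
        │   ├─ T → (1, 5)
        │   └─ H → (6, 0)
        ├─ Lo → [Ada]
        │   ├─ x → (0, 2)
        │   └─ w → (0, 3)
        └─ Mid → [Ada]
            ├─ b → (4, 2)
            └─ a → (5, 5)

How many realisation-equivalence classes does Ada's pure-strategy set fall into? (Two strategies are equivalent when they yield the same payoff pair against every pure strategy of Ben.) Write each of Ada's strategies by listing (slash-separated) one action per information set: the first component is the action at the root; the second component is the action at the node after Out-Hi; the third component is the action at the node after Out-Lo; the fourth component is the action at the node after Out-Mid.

Ada has 24 pure strategies: Stay/T/x/b, Stay/T/x/a, Stay/T/w/b, Stay/T/w/a, Stay/H/x/b, Stay/H/x/a, Stay/H/w/b, Stay/H/w/a, In/T/x/b, In/T/x/a, In/T/w/b, In/T/w/a, In/H/x/b, In/H/x/a, In/H/w/b, In/H/w/a, Out/T/x/b, Out/T/x/a, Out/T/w/b, Out/T/w/a, Out/H/x/b, Out/H/x/a, Out/H/w/b, Out/H/w/a. Columns: Hi, Lo, Mid.
{Stay/T/x/b, Stay/T/x/a, Stay/T/w/b, Stay/T/w/a, Stay/H/x/b, Stay/H/x/a, Stay/H/w/b, Stay/H/w/a} → row (5,3) (5,3) (5,3)
{In/T/x/b, In/T/x/a, In/T/w/b, In/T/w/a, In/H/x/b, In/H/x/a, In/H/w/b, In/H/w/a} → row (1,6) (1,6) (1,6)
{Out/T/x/b} → row (1,5) (0,2) (4,2)
{Out/T/x/a} → row (1,5) (0,2) (5,5)
{Out/T/w/b} → row (1,5) (0,3) (4,2)
{Out/T/w/a} → row (1,5) (0,3) (5,5)
{Out/H/x/b} → row (6,0) (0,2) (4,2)
{Out/H/x/a} → row (6,0) (0,2) (5,5)
{Out/H/w/b} → row (6,0) (0,3) (4,2)
{Out/H/w/a} → row (6,0) (0,3) (5,5)
That's 10 distinct rows out of 24 strategies.

10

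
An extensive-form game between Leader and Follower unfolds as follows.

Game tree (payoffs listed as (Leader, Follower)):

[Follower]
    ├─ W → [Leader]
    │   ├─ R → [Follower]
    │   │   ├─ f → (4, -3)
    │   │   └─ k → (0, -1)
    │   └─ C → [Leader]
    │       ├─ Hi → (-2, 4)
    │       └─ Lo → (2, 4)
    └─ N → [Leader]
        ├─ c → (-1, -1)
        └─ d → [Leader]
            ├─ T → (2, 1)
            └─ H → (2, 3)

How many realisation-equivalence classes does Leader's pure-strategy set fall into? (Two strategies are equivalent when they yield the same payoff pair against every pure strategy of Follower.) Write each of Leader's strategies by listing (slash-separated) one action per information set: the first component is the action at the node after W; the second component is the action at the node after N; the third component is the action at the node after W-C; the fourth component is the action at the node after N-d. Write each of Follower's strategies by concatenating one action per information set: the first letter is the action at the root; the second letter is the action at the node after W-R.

Leader has 16 pure strategies: R/c/Hi/T, R/c/Hi/H, R/c/Lo/T, R/c/Lo/H, R/d/Hi/T, R/d/Hi/H, R/d/Lo/T, R/d/Lo/H, C/c/Hi/T, C/c/Hi/H, C/c/Lo/T, C/c/Lo/H, C/d/Hi/T, C/d/Hi/H, C/d/Lo/T, C/d/Lo/H. Columns: Wf, Wk, Nf, Nk.
{R/c/Hi/T, R/c/Hi/H, R/c/Lo/T, R/c/Lo/H} → row (4,-3) (0,-1) (-1,-1) (-1,-1)
{R/d/Hi/T, R/d/Lo/T} → row (4,-3) (0,-1) (2,1) (2,1)
{R/d/Hi/H, R/d/Lo/H} → row (4,-3) (0,-1) (2,3) (2,3)
{C/c/Hi/T, C/c/Hi/H} → row (-2,4) (-2,4) (-1,-1) (-1,-1)
{C/c/Lo/T, C/c/Lo/H} → row (2,4) (2,4) (-1,-1) (-1,-1)
{C/d/Hi/T} → row (-2,4) (-2,4) (2,1) (2,1)
{C/d/Hi/H} → row (-2,4) (-2,4) (2,3) (2,3)
{C/d/Lo/T} → row (2,4) (2,4) (2,1) (2,1)
{C/d/Lo/H} → row (2,4) (2,4) (2,3) (2,3)
That's 9 distinct rows out of 16 strategies.

9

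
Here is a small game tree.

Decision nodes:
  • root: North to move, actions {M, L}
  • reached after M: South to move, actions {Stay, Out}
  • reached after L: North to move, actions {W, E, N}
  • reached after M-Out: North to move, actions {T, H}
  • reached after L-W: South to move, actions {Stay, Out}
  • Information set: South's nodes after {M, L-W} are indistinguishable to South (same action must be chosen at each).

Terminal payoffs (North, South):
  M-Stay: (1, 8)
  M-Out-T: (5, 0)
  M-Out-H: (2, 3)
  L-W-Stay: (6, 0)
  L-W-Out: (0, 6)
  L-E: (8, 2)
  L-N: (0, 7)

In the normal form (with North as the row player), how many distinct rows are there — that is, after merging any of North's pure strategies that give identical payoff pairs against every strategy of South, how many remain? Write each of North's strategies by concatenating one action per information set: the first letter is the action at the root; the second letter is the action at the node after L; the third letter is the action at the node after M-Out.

5

North has 12 pure strategies: MWT, MWH, MET, MEH, MNT, MNH, LWT, LWH, LET, LEH, LNT, LNH. Columns: Stay, Out.
{MWT, MET, MNT} → row (1,8) (5,0)
{MWH, MEH, MNH} → row (1,8) (2,3)
{LWT, LWH} → row (6,0) (0,6)
{LET, LEH} → row (8,2) (8,2)
{LNT, LNH} → row (0,7) (0,7)
That's 5 distinct rows out of 12 strategies.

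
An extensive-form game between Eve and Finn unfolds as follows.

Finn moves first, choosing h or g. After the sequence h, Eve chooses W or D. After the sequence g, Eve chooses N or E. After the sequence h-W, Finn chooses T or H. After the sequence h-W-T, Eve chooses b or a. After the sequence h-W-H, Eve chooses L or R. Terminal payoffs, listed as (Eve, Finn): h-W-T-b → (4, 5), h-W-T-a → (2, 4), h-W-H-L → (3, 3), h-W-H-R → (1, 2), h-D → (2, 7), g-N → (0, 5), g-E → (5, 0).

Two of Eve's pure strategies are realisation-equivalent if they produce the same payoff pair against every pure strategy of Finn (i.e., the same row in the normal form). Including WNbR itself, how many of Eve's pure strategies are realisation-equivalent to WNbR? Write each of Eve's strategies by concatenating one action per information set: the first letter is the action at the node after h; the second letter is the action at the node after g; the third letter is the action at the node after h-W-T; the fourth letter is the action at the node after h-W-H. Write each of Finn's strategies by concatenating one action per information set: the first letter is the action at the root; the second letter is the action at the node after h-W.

1

Row for WNbR (columns hT, hH, gT, gH): (4,5) (1,2) (0,5) (0,5).
Every one of Eve's information sets is on the play path for some reply by Finn when Eve follows WNbR.
Changing the action at any of them therefore changes at least one column, so only WNbR itself gives this row.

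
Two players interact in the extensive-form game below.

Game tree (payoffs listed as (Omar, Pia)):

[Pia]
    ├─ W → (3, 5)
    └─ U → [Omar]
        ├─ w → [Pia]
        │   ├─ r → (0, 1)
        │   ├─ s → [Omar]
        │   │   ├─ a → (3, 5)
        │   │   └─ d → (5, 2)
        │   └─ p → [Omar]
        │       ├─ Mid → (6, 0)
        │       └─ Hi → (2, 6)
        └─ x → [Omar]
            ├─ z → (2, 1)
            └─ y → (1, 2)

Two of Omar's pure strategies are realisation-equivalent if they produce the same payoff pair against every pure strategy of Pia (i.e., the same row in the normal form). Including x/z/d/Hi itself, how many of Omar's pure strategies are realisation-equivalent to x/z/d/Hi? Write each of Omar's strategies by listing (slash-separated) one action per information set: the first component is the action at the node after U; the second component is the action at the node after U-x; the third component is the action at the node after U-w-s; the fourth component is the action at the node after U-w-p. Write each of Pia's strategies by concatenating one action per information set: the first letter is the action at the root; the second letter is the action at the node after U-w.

4

Row for x/z/d/Hi (columns Wr, Ws, Wp, Ur, Us, Up): (3,5) (3,5) (3,5) (2,1) (2,1) (2,1).
Under x/z/d/Hi, Omar's choice at the node after U-w-s and at the node after U-w-p can never be reached regardless of what Pia does, so varying those choices leaves every outcome unchanged.
Holding the reachable choices fixed and varying the unreachable ones freely already gives 2 × 2 = 4 equivalent strategies.
No other strategy reproduces this row, so those 4 are the full class: x/z/a/Mid, x/z/a/Hi, x/z/d/Mid, x/z/d/Hi.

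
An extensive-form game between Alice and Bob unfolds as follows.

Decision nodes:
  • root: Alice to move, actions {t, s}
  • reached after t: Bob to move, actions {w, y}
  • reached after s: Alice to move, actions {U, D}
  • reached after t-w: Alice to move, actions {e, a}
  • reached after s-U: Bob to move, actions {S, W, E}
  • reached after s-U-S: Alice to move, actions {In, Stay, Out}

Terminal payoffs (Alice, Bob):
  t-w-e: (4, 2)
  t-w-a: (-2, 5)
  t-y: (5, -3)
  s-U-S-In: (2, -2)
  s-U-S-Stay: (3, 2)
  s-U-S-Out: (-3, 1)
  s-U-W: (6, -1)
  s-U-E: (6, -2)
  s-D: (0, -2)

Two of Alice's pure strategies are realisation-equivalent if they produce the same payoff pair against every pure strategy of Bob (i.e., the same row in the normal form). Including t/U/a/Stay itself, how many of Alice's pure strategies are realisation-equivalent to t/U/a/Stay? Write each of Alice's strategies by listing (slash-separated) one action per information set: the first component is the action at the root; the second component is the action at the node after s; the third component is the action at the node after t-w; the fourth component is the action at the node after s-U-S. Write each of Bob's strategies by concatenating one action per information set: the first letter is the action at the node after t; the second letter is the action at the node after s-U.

Row for t/U/a/Stay (columns wS, wW, wE, yS, yW, yE): (-2,5) (-2,5) (-2,5) (5,-3) (5,-3) (5,-3).
Under t/U/a/Stay, Alice's choice at the node after s and at the node after s-U-S can never be reached regardless of what Bob does, so varying those choices leaves every outcome unchanged.
Holding the reachable choices fixed and varying the unreachable ones freely already gives 2 × 3 = 6 equivalent strategies.
No other strategy reproduces this row, so those 6 are the full class: t/U/a/In, t/U/a/Stay, t/U/a/Out, t/D/a/In, t/D/a/Stay, t/D/a/Out.

6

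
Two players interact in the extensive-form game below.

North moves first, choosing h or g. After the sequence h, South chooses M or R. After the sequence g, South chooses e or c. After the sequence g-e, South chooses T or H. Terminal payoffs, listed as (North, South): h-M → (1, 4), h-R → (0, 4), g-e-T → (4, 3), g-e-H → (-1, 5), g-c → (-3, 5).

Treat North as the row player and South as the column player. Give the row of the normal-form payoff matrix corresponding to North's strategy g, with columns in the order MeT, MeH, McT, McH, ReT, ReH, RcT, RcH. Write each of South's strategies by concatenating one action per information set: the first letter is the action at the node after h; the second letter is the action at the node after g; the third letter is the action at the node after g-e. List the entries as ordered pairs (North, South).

vs MeT: North plays g → South plays e at [g] → South plays T at [g-e] → (4, 3)
vs MeH: North plays g → South plays e at [g] → South plays H at [g-e] → (-1, 5)
vs McT: North plays g → South plays c at [g] → (-3, 5)
vs McH: North plays g → South plays c at [g] → (-3, 5)
vs ReT: North plays g → South plays e at [g] → South plays T at [g-e] → (4, 3)
vs ReH: North plays g → South plays e at [g] → South plays H at [g-e] → (-1, 5)
vs RcT: North plays g → South plays c at [g] → (-3, 5)
vs RcH: North plays g → South plays c at [g] → (-3, 5)

(4,3) (-1,5) (-3,5) (-3,5) (4,3) (-1,5) (-3,5) (-3,5)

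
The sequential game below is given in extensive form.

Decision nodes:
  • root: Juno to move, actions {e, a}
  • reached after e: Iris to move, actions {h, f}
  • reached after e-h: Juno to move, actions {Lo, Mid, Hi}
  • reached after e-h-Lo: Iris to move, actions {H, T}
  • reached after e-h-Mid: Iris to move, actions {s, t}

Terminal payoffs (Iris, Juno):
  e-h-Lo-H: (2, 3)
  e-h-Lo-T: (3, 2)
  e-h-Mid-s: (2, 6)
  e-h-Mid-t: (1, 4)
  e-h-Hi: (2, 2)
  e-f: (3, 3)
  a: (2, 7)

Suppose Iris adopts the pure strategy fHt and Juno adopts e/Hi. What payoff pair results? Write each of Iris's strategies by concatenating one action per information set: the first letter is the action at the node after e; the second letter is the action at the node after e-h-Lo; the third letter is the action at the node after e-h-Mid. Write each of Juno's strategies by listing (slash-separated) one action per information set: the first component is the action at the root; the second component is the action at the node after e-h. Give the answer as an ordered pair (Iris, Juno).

(3, 3)

Trace the play path from the root:
  Juno plays e
  Iris plays f at [e]
→ terminal payoff (3, 3).
(Iris's choice at the node after e-h-Lo is never reached on this path, so it doesn't affect the outcome.)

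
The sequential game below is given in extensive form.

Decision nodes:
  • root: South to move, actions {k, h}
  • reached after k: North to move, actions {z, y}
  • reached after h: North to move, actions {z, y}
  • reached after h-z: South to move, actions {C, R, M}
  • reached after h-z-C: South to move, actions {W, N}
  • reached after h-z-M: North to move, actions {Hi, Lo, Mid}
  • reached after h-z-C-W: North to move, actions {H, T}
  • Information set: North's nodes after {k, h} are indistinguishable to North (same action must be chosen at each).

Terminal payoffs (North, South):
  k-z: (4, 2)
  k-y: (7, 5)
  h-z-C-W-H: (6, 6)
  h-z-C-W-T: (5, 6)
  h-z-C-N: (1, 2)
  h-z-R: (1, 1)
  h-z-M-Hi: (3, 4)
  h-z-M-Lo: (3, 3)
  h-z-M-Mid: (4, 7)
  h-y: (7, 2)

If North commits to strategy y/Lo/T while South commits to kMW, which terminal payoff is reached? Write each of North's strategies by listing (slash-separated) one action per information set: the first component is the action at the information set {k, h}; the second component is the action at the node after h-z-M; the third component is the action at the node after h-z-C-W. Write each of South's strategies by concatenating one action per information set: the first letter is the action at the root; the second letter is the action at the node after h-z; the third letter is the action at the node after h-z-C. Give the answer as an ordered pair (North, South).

(7, 5)

Trace the play path from the root:
  South plays k
  North plays y at [k]
→ terminal payoff (7, 5).
(North's choice at the node after h-z-M is never reached on this path, so it doesn't affect the outcome.)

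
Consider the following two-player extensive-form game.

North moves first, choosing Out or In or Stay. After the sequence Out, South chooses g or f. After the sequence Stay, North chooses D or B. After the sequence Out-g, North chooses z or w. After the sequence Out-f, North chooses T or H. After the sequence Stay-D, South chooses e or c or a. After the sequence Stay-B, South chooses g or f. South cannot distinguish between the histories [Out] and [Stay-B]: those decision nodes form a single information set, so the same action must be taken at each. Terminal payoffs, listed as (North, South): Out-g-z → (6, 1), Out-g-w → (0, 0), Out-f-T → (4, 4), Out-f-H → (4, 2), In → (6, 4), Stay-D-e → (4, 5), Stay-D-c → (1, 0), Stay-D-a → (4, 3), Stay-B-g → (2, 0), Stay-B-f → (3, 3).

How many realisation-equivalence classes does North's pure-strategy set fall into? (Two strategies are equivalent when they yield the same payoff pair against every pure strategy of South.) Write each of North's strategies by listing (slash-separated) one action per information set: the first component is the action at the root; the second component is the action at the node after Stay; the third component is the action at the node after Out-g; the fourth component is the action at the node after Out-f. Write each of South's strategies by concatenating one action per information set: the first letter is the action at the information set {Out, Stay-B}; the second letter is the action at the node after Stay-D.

7

North has 24 pure strategies: Out/D/z/T, Out/D/z/H, Out/D/w/T, Out/D/w/H, Out/B/z/T, Out/B/z/H, Out/B/w/T, Out/B/w/H, In/D/z/T, In/D/z/H, In/D/w/T, In/D/w/H, In/B/z/T, In/B/z/H, In/B/w/T, In/B/w/H, Stay/D/z/T, Stay/D/z/H, Stay/D/w/T, Stay/D/w/H, Stay/B/z/T, Stay/B/z/H, Stay/B/w/T, Stay/B/w/H. Columns: ge, gc, ga, fe, fc, fa.
{Out/D/z/T, Out/B/z/T} → row (6,1) (6,1) (6,1) (4,4) (4,4) (4,4)
{Out/D/z/H, Out/B/z/H} → row (6,1) (6,1) (6,1) (4,2) (4,2) (4,2)
{Out/D/w/T, Out/B/w/T} → row (0,0) (0,0) (0,0) (4,4) (4,4) (4,4)
{Out/D/w/H, Out/B/w/H} → row (0,0) (0,0) (0,0) (4,2) (4,2) (4,2)
{In/D/z/T, In/D/z/H, In/D/w/T, In/D/w/H, In/B/z/T, In/B/z/H, In/B/w/T, In/B/w/H} → row (6,4) (6,4) (6,4) (6,4) (6,4) (6,4)
{Stay/D/z/T, Stay/D/z/H, Stay/D/w/T, Stay/D/w/H} → row (4,5) (1,0) (4,3) (4,5) (1,0) (4,3)
{Stay/B/z/T, Stay/B/z/H, Stay/B/w/T, Stay/B/w/H} → row (2,0) (2,0) (2,0) (3,3) (3,3) (3,3)
That's 7 distinct rows out of 24 strategies.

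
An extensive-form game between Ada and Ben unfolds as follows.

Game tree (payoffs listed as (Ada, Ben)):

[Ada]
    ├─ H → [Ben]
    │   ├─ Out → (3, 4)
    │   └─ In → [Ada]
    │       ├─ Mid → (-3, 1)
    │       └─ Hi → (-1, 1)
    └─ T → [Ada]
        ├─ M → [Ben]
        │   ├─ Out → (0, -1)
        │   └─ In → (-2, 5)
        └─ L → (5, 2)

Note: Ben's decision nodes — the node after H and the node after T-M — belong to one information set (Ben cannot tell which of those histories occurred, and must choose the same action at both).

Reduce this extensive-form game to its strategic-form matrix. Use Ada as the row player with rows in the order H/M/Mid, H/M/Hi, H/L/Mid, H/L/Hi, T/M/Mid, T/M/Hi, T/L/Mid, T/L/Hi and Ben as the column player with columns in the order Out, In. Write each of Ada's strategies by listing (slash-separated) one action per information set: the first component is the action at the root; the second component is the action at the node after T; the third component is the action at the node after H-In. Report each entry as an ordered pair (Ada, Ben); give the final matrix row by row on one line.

             Out       In
H/M/Mid    (3,4)   (-3,1)
 H/M/Hi    (3,4)   (-1,1)
H/L/Mid    (3,4)   (-3,1)
 H/L/Hi    (3,4)   (-1,1)
T/M/Mid   (0,-1)   (-2,5)
 T/M/Hi   (0,-1)   (-2,5)
T/L/Mid    (5,2)    (5,2)
 T/L/Hi    (5,2)    (5,2)

H/M/Mid: (3,4) (-3,1) | H/M/Hi: (3,4) (-1,1) | H/L/Mid: (3,4) (-3,1) | H/L/Hi: (3,4) (-1,1) | T/M/Mid: (0,-1) (-2,5) | T/M/Hi: (0,-1) (-2,5) | T/L/Mid: (5,2) (5,2) | T/L/Hi: (5,2) (5,2)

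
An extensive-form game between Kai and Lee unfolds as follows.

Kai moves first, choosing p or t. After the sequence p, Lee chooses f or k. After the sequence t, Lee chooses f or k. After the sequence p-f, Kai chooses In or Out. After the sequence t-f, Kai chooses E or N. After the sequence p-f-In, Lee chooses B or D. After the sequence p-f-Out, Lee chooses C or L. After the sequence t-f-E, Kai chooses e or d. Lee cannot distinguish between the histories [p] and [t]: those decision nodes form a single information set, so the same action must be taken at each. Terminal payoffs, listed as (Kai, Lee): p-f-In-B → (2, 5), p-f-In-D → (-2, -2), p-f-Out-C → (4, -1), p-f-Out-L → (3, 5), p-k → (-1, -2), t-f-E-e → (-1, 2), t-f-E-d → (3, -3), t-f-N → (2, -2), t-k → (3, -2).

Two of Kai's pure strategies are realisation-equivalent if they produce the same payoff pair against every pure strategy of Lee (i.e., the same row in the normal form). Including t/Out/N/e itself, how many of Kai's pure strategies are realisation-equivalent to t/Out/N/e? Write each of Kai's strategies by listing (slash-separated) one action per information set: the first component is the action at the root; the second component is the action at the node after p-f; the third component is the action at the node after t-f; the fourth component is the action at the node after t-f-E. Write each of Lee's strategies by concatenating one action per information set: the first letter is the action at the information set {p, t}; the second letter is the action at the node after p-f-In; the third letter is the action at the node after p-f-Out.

4

Row for t/Out/N/e (columns fBC, fBL, fDC, fDL, kBC, kBL, kDC, kDL): (2,-2) (2,-2) (2,-2) (2,-2) (3,-2) (3,-2) (3,-2) (3,-2).
Under t/Out/N/e, Kai's choice at the node after p-f and at the node after t-f-E can never be reached regardless of what Lee does, so varying those choices leaves every outcome unchanged.
Holding the reachable choices fixed and varying the unreachable ones freely already gives 2 × 2 = 4 equivalent strategies.
No other strategy reproduces this row, so those 4 are the full class: t/In/N/e, t/In/N/d, t/Out/N/e, t/Out/N/d.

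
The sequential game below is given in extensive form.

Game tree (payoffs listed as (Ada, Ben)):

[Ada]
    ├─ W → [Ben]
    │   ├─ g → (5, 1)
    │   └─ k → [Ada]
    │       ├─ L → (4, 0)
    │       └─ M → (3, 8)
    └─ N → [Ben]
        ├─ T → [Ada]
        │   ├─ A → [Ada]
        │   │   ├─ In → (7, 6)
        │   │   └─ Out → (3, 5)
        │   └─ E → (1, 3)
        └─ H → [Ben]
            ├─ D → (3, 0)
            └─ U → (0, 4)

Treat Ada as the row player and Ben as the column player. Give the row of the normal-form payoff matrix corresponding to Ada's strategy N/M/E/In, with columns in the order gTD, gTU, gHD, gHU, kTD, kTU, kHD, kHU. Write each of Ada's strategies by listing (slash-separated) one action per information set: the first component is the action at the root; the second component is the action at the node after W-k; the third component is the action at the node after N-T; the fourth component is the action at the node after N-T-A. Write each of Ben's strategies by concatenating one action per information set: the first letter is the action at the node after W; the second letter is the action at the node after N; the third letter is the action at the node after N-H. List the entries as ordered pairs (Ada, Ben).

(1,3) (1,3) (3,0) (0,4) (1,3) (1,3) (3,0) (0,4)

vs gTD: Ada plays N → Ben plays T at [N] → Ada plays E at [N-T] → (1, 3)
vs gTU: Ada plays N → Ben plays T at [N] → Ada plays E at [N-T] → (1, 3)
vs gHD: Ada plays N → Ben plays H at [N] → Ben plays D at [N-H] → (3, 0)
vs gHU: Ada plays N → Ben plays H at [N] → Ben plays U at [N-H] → (0, 4)
vs kTD: Ada plays N → Ben plays T at [N] → Ada plays E at [N-T] → (1, 3)
vs kTU: Ada plays N → Ben plays T at [N] → Ada plays E at [N-T] → (1, 3)
vs kHD: Ada plays N → Ben plays H at [N] → Ben plays D at [N-H] → (3, 0)
vs kHU: Ada plays N → Ben plays H at [N] → Ben plays U at [N-H] → (0, 4)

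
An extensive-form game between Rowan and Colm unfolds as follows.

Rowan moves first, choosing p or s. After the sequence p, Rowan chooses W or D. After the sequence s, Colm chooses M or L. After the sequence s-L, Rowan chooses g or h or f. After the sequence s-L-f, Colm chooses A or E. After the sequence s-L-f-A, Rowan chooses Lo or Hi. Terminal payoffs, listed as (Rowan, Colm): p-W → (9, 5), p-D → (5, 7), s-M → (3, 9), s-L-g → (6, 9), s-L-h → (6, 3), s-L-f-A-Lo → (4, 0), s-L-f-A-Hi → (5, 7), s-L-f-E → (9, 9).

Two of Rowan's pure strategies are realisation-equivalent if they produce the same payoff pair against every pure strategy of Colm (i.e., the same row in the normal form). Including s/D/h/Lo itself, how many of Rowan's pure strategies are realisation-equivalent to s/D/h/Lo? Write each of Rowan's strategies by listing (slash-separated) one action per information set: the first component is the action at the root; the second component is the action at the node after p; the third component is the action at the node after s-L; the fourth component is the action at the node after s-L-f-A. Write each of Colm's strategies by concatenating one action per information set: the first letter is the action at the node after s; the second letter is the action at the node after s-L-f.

Row for s/D/h/Lo (columns MA, ME, LA, LE): (3,9) (3,9) (6,3) (6,3).
Under s/D/h/Lo, Rowan's choice at the node after p and at the node after s-L-f-A can never be reached regardless of what Colm does, so varying those choices leaves every outcome unchanged.
Holding the reachable choices fixed and varying the unreachable ones freely already gives 2 × 2 = 4 equivalent strategies.
No other strategy reproduces this row, so those 4 are the full class: s/W/h/Lo, s/W/h/Hi, s/D/h/Lo, s/D/h/Hi.

4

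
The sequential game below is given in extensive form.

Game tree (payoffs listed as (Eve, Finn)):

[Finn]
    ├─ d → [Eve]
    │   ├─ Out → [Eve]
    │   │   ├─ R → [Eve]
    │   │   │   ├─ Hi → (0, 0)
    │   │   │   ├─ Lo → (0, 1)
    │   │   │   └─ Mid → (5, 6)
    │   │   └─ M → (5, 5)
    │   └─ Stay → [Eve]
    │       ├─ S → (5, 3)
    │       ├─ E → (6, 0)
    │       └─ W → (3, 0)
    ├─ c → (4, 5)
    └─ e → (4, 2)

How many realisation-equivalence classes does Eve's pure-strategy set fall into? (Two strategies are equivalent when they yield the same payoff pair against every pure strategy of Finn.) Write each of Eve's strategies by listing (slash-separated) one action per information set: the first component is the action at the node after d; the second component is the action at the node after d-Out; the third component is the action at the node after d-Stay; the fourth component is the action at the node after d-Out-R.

7

Eve has 36 pure strategies: Out/R/S/Hi, Out/R/S/Lo, Out/R/S/Mid, Out/R/E/Hi, Out/R/E/Lo, Out/R/E/Mid, Out/R/W/Hi, Out/R/W/Lo, Out/R/W/Mid, Out/M/S/Hi, Out/M/S/Lo, Out/M/S/Mid, Out/M/E/Hi, Out/M/E/Lo, Out/M/E/Mid, Out/M/W/Hi, Out/M/W/Lo, Out/M/W/Mid, Stay/R/S/Hi, Stay/R/S/Lo, Stay/R/S/Mid, Stay/R/E/Hi, Stay/R/E/Lo, Stay/R/E/Mid, Stay/R/W/Hi, Stay/R/W/Lo, Stay/R/W/Mid, Stay/M/S/Hi, Stay/M/S/Lo, Stay/M/S/Mid, Stay/M/E/Hi, Stay/M/E/Lo, Stay/M/E/Mid, Stay/M/W/Hi, Stay/M/W/Lo, Stay/M/W/Mid. Columns: d, c, e.
{Out/R/S/Hi, Out/R/E/Hi, Out/R/W/Hi} → row (0,0) (4,5) (4,2)
{Out/R/S/Lo, Out/R/E/Lo, Out/R/W/Lo} → row (0,1) (4,5) (4,2)
{Out/R/S/Mid, Out/R/E/Mid, Out/R/W/Mid} → row (5,6) (4,5) (4,2)
{Out/M/S/Hi, Out/M/S/Lo, Out/M/S/Mid, Out/M/E/Hi, Out/M/E/Lo, Out/M/E/Mid, Out/M/W/Hi, Out/M/W/Lo, Out/M/W/Mid} → row (5,5) (4,5) (4,2)
{Stay/R/S/Hi, Stay/R/S/Lo, Stay/R/S/Mid, Stay/M/S/Hi, Stay/M/S/Lo, Stay/M/S/Mid} → row (5,3) (4,5) (4,2)
{Stay/R/E/Hi, Stay/R/E/Lo, Stay/R/E/Mid, Stay/M/E/Hi, Stay/M/E/Lo, Stay/M/E/Mid} → row (6,0) (4,5) (4,2)
{Stay/R/W/Hi, Stay/R/W/Lo, Stay/R/W/Mid, Stay/M/W/Hi, Stay/M/W/Lo, Stay/M/W/Mid} → row (3,0) (4,5) (4,2)
That's 7 distinct rows out of 36 strategies.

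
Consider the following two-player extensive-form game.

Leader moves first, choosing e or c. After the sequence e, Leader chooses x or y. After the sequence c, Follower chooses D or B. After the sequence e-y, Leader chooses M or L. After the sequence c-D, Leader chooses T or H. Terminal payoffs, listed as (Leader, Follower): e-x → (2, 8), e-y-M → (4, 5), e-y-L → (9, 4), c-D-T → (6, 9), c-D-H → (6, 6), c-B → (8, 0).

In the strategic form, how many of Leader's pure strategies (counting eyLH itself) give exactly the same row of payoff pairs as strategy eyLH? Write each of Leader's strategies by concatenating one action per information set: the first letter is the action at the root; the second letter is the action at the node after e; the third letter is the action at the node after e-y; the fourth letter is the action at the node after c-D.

2

Row for eyLH (columns D, B): (9,4) (9,4).
Under eyLH, Leader's choice at the node after c-D can never be reached regardless of what Follower does, so varying those choices leaves every outcome unchanged.
Holding the reachable choices fixed and varying the unreachable one freely already gives 2 equivalent strategies.
No other strategy reproduces this row, so those 2 are the full class: eyLT, eyLH.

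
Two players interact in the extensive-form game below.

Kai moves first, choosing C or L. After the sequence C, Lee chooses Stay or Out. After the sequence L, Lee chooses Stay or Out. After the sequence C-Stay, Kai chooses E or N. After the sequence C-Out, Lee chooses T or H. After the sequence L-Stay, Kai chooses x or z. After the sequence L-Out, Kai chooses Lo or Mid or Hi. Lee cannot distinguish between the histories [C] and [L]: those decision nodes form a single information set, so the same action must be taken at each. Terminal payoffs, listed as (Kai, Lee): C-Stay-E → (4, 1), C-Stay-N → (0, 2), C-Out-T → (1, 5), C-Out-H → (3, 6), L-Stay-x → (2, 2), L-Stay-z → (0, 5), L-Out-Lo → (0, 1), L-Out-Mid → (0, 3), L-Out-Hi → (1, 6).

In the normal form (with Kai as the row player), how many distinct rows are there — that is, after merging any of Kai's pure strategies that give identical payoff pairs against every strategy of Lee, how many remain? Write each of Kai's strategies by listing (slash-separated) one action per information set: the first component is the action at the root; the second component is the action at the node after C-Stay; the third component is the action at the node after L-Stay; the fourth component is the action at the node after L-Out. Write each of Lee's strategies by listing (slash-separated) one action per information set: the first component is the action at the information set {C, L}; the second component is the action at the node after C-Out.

8

Kai has 24 pure strategies: C/E/x/Lo, C/E/x/Mid, C/E/x/Hi, C/E/z/Lo, C/E/z/Mid, C/E/z/Hi, C/N/x/Lo, C/N/x/Mid, C/N/x/Hi, C/N/z/Lo, C/N/z/Mid, C/N/z/Hi, L/E/x/Lo, L/E/x/Mid, L/E/x/Hi, L/E/z/Lo, L/E/z/Mid, L/E/z/Hi, L/N/x/Lo, L/N/x/Mid, L/N/x/Hi, L/N/z/Lo, L/N/z/Mid, L/N/z/Hi. Columns: Stay/T, Stay/H, Out/T, Out/H.
{C/E/x/Lo, C/E/x/Mid, C/E/x/Hi, C/E/z/Lo, C/E/z/Mid, C/E/z/Hi} → row (4,1) (4,1) (1,5) (3,6)
{C/N/x/Lo, C/N/x/Mid, C/N/x/Hi, C/N/z/Lo, C/N/z/Mid, C/N/z/Hi} → row (0,2) (0,2) (1,5) (3,6)
{L/E/x/Lo, L/N/x/Lo} → row (2,2) (2,2) (0,1) (0,1)
{L/E/x/Mid, L/N/x/Mid} → row (2,2) (2,2) (0,3) (0,3)
{L/E/x/Hi, L/N/x/Hi} → row (2,2) (2,2) (1,6) (1,6)
{L/E/z/Lo, L/N/z/Lo} → row (0,5) (0,5) (0,1) (0,1)
{L/E/z/Mid, L/N/z/Mid} → row (0,5) (0,5) (0,3) (0,3)
{L/E/z/Hi, L/N/z/Hi} → row (0,5) (0,5) (1,6) (1,6)
That's 8 distinct rows out of 24 strategies.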